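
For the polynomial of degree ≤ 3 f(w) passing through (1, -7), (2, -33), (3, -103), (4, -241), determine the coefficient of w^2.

2

Build the Lagrange basis polynomials:
L_0(w) = (w - 2)(w - 3)(w - 4) / [-6] = -(1/6)w^3 + (3/2)w^2 - (13/3)w + 4
L_1(w) = (w - 1)(w - 3)(w - 4) / [2] = (1/2)w^3 - 4w^2 + (19/2)w - 6
L_2(w) = (w - 1)(w - 2)(w - 4) / [-2] = -(1/2)w^3 + (7/2)w^2 - 7w + 4
L_3(w) = (w - 1)(w - 2)(w - 3) / [6] = (1/6)w^3 - w^2 + (11/6)w - 1
f(w) = (-7)·L_0 + (-33)·L_1 + (-103)·L_2 + (-241)·L_3
Only the coefficient of w^2 is needed; take it from each L_i and combine:
(-7)·(3/2) + (-33)·(-4) + (-103)·(7/2) + (-241)·(-1) = 2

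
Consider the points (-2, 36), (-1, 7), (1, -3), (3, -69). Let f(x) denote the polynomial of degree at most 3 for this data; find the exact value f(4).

Using Newton's divided-difference form:
f[-2,-1] = (7 - 36) / (-1 - (-2)) = -29
f[-1,1] = (-3 - 7) / (1 - (-1)) = -5
f[1,3] = (-69 - (-3)) / (3 - 1) = -33
f[-2,-1,1] = (-5 - (-29)) / (1 - (-2)) = 8
f[-1,1,3] = (-33 - (-5)) / (3 - (-1)) = -7
f[-2,-1,1,3] = (-7 - 8) / (3 - (-2)) = -3
f(4) = 36 + (-29)·(6) + 8·(6)·(5) + (-3)·(6)·(5)·(3) = -168

-168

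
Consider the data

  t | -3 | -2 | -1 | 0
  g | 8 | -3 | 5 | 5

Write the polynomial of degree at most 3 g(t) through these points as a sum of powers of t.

Newton's divided differences:
g[-3,-2] = (-3 - 8) / (-2 - (-3)) = -11
g[-2,-1] = (5 - (-3)) / (-1 - (-2)) = 8
g[-1,0] = (5 - 5) / (0 - (-1)) = 0
g[-3,-2,-1] = (8 - (-11)) / (-1 - (-3)) = 19/2
g[-2,-1,0] = (0 - 8) / (0 - (-2)) = -4
g[-3,-2,-1,0] = (-4 - 19/2) / (0 - (-3)) = -9/2
g(t) = 8 + (-11)·(t + 3) + (19/2)·(t + 3)(t + 2) + (-9/2)·(t + 3)(t + 2)(t + 1)
Expanding: g(t) = -(9/2)t^3 - (35/2)t^2 - 13t + 5

g(t) = -(9/2)t^3 - (35/2)t^2 - 13t + 5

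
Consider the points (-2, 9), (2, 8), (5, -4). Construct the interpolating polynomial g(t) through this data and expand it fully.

g(t) = -(15/28)t^2 - (1/4)t + 149/14

Build the Lagrange basis polynomials:
L_0(t) = (t - 2)(t - 5) / [28] = (1/28)t^2 - (1/4)t + 5/14
L_1(t) = (t + 2)(t - 5) / [-12] = -(1/12)t^2 + (1/4)t + 5/6
L_2(t) = (t + 2)(t - 2) / [21] = (1/21)t^2 - 4/21
g(t) = 9·L_0 + 8·L_1 + (-4)·L_2
  9·L_0(t) = (9/28)t^2 - (9/4)t + 45/14
  8·L_1(t) = -(2/3)t^2 + 2t + 20/3
  (-4)·L_2(t) = -(4/21)t^2 + 16/21
Adding term by term: -(15/28)t^2 - (1/4)t + 149/14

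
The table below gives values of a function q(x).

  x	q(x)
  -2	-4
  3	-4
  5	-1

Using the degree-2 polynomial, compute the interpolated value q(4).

-19/7

Evaluate each Lagrange basis at x = 4:
L_0(4) = (1)·(-1)/[(-5)·(-7)] = -1/35
L_1(4) = (6)·(-1)/[(5)·(-2)] = 3/5
L_2(4) = (6)·(1)/[(7)·(2)] = 3/7
Sum: (-4)·(-1/35) + (-4)·(3/5) + (-1)·(3/7) = -19/7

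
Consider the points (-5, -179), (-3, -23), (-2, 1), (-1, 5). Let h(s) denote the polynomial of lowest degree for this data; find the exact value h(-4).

-79

Using Newton's divided-difference form:
h[-5,-3] = (-23 - (-179)) / (-3 - (-5)) = 78
h[-3,-2] = (1 - (-23)) / (-2 - (-3)) = 24
h[-2,-1] = (5 - 1) / (-1 - (-2)) = 4
h[-5,-3,-2] = (24 - 78) / (-2 - (-5)) = -18
h[-3,-2,-1] = (4 - 24) / (-1 - (-3)) = -10
h[-5,-3,-2,-1] = (-10 - (-18)) / (-1 - (-5)) = 2
h(-4) = -179 + 78·(1) + (-18)·(1)·(-1) + 2·(1)·(-1)·(-2) = -79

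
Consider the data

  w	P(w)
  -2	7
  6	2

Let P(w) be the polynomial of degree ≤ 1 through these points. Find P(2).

L_0(2) = (-4)/[(-8)] = 1/2
L_1(2) = (4)/[(8)] = 1/2
Sum: 7·(1/2) + 2·(1/2) = 9/2

9/2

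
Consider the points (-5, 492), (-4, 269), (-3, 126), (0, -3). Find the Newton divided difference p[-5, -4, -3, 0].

p[-5,-4] = (269 - 492) / (-4 - (-5)) = -223
p[-4,-3] = (126 - 269) / (-3 - (-4)) = -143
p[-3,0] = (-3 - 126) / (0 - (-3)) = -43
p[-5,-4,-3] = (-143 - (-223)) / (-3 - (-5)) = 40
p[-4,-3,0] = (-43 - (-143)) / (0 - (-4)) = 25
p[-5,-4,-3,0] = (25 - 40) / (0 - (-5)) = -3

-3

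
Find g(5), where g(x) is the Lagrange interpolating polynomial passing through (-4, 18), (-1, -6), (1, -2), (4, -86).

Evaluate each Lagrange basis at x = 5:
L_0(5) = (6)·(4)·(1)/[(-3)·(-5)·(-8)] = -1/5
L_1(5) = (9)·(4)·(1)/[(3)·(-2)·(-5)] = 6/5
L_2(5) = (9)·(6)·(1)/[(5)·(2)·(-3)] = -9/5
L_3(5) = (9)·(6)·(4)/[(8)·(5)·(3)] = 9/5
Sum: 18·(-1/5) + (-6)·(6/5) + (-2)·(-9/5) + (-86)·(9/5) = -162

-162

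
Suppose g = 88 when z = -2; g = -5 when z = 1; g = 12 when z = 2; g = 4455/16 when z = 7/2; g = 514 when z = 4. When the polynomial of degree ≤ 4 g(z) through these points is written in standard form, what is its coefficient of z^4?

3

The leading coefficient equals the top divided difference g[-2,1,2,7/2,4].
g[-2,1] = (-5 - 88) / (1 - (-2)) = -31
g[1,2] = (12 - (-5)) / (2 - 1) = 17
g[2,7/2] = (4455/16 - 12) / (7/2 - 2) = 1421/8
g[7/2,4] = (514 - 4455/16) / (4 - 7/2) = 3769/8
g[-2,1,2] = (17 - (-31)) / (2 - (-2)) = 12
g[1,2,7/2] = (1421/8 - 17) / (7/2 - 1) = 257/4
g[2,7/2,4] = (3769/8 - 1421/8) / (4 - 2) = 587/4
g[-2,1,2,7/2] = (257/4 - 12) / (7/2 - (-2)) = 19/2
g[1,2,7/2,4] = (587/4 - 257/4) / (4 - 1) = 55/2
g[-2,1,2,7/2,4] = (55/2 - 19/2) / (4 - (-2)) = 3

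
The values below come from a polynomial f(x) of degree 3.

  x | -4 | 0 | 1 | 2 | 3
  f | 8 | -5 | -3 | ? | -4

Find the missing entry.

-149/70

The 4 known values determine f uniquely (degree ≤ 3).
Evaluate each Lagrange basis at x = 2:
L_0(2) = (2)·(1)·(-1)/[(-4)·(-5)·(-7)] = 1/70
L_1(2) = (6)·(1)·(-1)/[(4)·(-1)·(-3)] = -1/2
L_2(2) = (6)·(2)·(-1)/[(5)·(1)·(-2)] = 6/5
L_3(2) = (6)·(2)·(1)/[(7)·(3)·(2)] = 2/7
Sum: 8·(1/70) + (-5)·(-1/2) + (-3)·(6/5) + (-4)·(2/7) = -149/70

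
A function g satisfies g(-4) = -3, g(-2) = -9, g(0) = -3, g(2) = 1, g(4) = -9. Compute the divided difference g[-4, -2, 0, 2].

g[-4,-2] = (-9 - (-3)) / (-2 - (-4)) = -3
g[-2,0] = (-3 - (-9)) / (0 - (-2)) = 3
g[0,2] = (1 - (-3)) / (2 - 0) = 2
g[-4,-2,0] = (3 - (-3)) / (0 - (-4)) = 3/2
g[-2,0,2] = (2 - 3) / (2 - (-2)) = -1/4
g[-4,-2,0,2] = (-1/4 - 3/2) / (2 - (-4)) = -7/24

-7/24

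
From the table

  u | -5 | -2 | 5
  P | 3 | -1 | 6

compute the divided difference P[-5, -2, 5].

7/30

P[-5,-2] = (-1 - 3) / (-2 - (-5)) = -4/3
P[-2,5] = (6 - (-1)) / (5 - (-2)) = 1
P[-5,-2,5] = (1 - (-4/3)) / (5 - (-5)) = 7/30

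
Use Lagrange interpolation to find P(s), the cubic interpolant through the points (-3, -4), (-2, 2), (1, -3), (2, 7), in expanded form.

L_0(s) = (s + 2)(s - 1)(s - 2) / [-20] = -(1/20)s^3 + (1/20)s^2 + (1/5)s - 1/5
L_1(s) = (s + 3)(s - 1)(s - 2) / [12] = (1/12)s^3 - (7/12)s + 1/2
L_2(s) = (s + 3)(s + 2)(s - 2) / [-12] = -(1/12)s^3 - (1/4)s^2 + (1/3)s + 1
L_3(s) = (s + 3)(s + 2)(s - 1) / [20] = (1/20)s^3 + (1/5)s^2 + (1/20)s - 3/10
P(s) = (-4)·L_0 + 2·L_1 + (-3)·L_2 + 7·L_3
  (-4)·L_0(s) = (1/5)s^3 - (1/5)s^2 - (4/5)s + 4/5
  2·L_1(s) = (1/6)s^3 - (7/6)s + 1
  (-3)·L_2(s) = (1/4)s^3 + (3/4)s^2 - s - 3
  7·L_3(s) = (7/20)s^3 + (7/5)s^2 + (7/20)s - 21/10
Adding term by term: (29/30)s^3 + (39/20)s^2 - (157/60)s - 33/10

P(s) = (29/30)s^3 + (39/20)s^2 - (157/60)s - 33/10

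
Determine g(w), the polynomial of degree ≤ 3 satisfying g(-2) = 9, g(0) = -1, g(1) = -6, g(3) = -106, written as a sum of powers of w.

Build the Lagrange basis polynomials:
L_0(w) = w(w - 1)(w - 3) / [-30] = -(1/30)w^3 + (2/15)w^2 - (1/10)w
L_1(w) = (w + 2)(w - 1)(w - 3) / [6] = (1/6)w^3 - (1/3)w^2 - (5/6)w + 1
L_2(w) = (w + 2)w(w - 3) / [-6] = -(1/6)w^3 + (1/6)w^2 + w
L_3(w) = (w + 2)w(w - 1) / [30] = (1/30)w^3 + (1/30)w^2 - (1/15)w
g(w) = 9·L_0 + (-1)·L_1 + (-6)·L_2 + (-106)·L_3
  9·L_0(w) = -(3/10)w^3 + (6/5)w^2 - (9/10)w
  (-1)·L_1(w) = -(1/6)w^3 + (1/3)w^2 + (5/6)w - 1
  (-6)·L_2(w) = w^3 - w^2 - 6w
  (-106)·L_3(w) = -(53/15)w^3 - (53/15)w^2 + (106/15)w
Adding term by term: -3w^3 - 3w^2 + w - 1

g(w) = -3w^3 - 3w^2 + w - 1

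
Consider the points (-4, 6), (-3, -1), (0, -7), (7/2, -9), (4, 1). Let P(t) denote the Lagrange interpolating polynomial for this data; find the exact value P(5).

14667/364

Evaluate each Lagrange basis at t = 5:
L_0(5) = (8)·(5)·(3/2)·(1)/[(-1)·(-4)·(-15/2)·(-8)] = 1/4
L_1(5) = (9)·(5)·(3/2)·(1)/[(1)·(-3)·(-13/2)·(-7)] = -45/91
L_2(5) = (9)·(8)·(3/2)·(1)/[(4)·(3)·(-7/2)·(-4)] = 9/14
L_3(5) = (9)·(8)·(5)·(1)/[(15/2)·(13/2)·(7/2)·(-1/2)] = -384/91
L_4(5) = (9)·(8)·(5)·(3/2)/[(8)·(7)·(4)·(1/2)] = 135/28
Sum: 6·(1/4) + (-1)·(-45/91) + (-7)·(9/14) + (-9)·(-384/91) + 1·(135/28) = 14667/364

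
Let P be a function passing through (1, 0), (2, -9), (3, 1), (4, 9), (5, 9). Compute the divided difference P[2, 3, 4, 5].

-1

P[2,3] = (1 - (-9)) / (3 - 2) = 10
P[3,4] = (9 - 1) / (4 - 3) = 8
P[4,5] = (9 - 9) / (5 - 4) = 0
P[2,3,4] = (8 - 10) / (4 - 2) = -1
P[3,4,5] = (0 - 8) / (5 - 3) = -4
P[2,3,4,5] = (-4 - (-1)) / (5 - 2) = -1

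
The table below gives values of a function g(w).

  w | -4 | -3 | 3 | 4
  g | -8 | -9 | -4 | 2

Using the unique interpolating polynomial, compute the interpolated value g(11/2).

3509/224

Using Newton's divided-difference form:
g[-4,-3] = (-9 - (-8)) / (-3 - (-4)) = -1
g[-3,3] = (-4 - (-9)) / (3 - (-3)) = 5/6
g[3,4] = (2 - (-4)) / (4 - 3) = 6
g[-4,-3,3] = (5/6 - (-1)) / (3 - (-4)) = 11/42
g[-3,3,4] = (6 - 5/6) / (4 - (-3)) = 31/42
g[-4,-3,3,4] = (31/42 - 11/42) / (4 - (-4)) = 5/84
g(11/2) = -8 + (-1)·(19/2) + (11/42)·(19/2)·(17/2) + (5/84)·(19/2)·(17/2)·(5/2) = 3509/224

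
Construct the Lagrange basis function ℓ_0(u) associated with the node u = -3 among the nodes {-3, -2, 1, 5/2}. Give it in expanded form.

ℓ_0(u) = -(1/22)u^3 + (3/44)u^2 + (9/44)u - 5/22

ℓ_0(u) = (u + 2)(u - 1)(u - 5/2) / [(-1)·(-4)·(-11/2)]
       = (u^3 - (3/2)u^2 - (9/2)u + 5) / (-22)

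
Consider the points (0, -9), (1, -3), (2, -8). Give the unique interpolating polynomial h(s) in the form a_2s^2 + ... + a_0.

h(s) = -(11/2)s^2 + (23/2)s - 9

L_0(s) = (s - 1)(s - 2) / [2] = (1/2)s^2 - (3/2)s + 1
L_1(s) = s(s - 2) / [-1] = -s^2 + 2s
L_2(s) = s(s - 1) / [2] = (1/2)s^2 - (1/2)s
h(s) = (-9)·L_0 + (-3)·L_1 + (-8)·L_2
  (-9)·L_0(s) = -(9/2)s^2 + (27/2)s - 9
  (-3)·L_1(s) = 3s^2 - 6s
  (-8)·L_2(s) = -4s^2 + 4s
Adding term by term: -(11/2)s^2 + (23/2)s - 9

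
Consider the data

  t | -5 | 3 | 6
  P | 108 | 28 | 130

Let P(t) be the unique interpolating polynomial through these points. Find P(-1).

Evaluate each Lagrange basis at t = -1:
L_0(-1) = (-4)·(-7)/[(-8)·(-11)] = 7/22
L_1(-1) = (4)·(-7)/[(8)·(-3)] = 7/6
L_2(-1) = (4)·(-4)/[(11)·(3)] = -16/33
Sum: 108·(7/22) + 28·(7/6) + 130·(-16/33) = 4

4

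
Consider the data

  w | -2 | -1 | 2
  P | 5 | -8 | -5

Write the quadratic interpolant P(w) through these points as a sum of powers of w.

P(w) = (7/2)w^2 - (5/2)w - 14

Build the Lagrange basis polynomials:
L_0(w) = (w + 1)(w - 2) / [4] = (1/4)w^2 - (1/4)w - 1/2
L_1(w) = (w + 2)(w - 2) / [-3] = -(1/3)w^2 + 4/3
L_2(w) = (w + 2)(w + 1) / [12] = (1/12)w^2 + (1/4)w + 1/6
P(w) = 5·L_0 + (-8)·L_1 + (-5)·L_2
  5·L_0(w) = (5/4)w^2 - (5/4)w - 5/2
  (-8)·L_1(w) = (8/3)w^2 - 32/3
  (-5)·L_2(w) = -(5/12)w^2 - (5/4)w - 5/6
Adding term by term: (7/2)w^2 - (5/2)w - 14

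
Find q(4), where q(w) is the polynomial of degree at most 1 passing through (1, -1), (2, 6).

Evaluate each Lagrange basis at w = 4:
L_0(4) = (2)/[(-1)] = -2
L_1(4) = (3)/[(1)] = 3
Sum: (-1)·(-2) + 6·(3) = 20

20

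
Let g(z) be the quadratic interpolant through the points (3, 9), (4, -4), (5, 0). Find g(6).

L_0(6) = (2)·(1)/[(-1)·(-2)] = 1
L_1(6) = (3)·(1)/[(1)·(-1)] = -3
L_2(6) = (3)·(2)/[(2)·(1)] = 3
Sum: 9·(1) + (-4)·(-3) + 0 = 21

21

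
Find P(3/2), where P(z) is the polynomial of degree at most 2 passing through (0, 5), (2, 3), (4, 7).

47/16

Using Newton's divided-difference form:
P[0,2] = (3 - 5) / (2 - 0) = -1
P[2,4] = (7 - 3) / (4 - 2) = 2
P[0,2,4] = (2 - (-1)) / (4 - 0) = 3/4
P(3/2) = 5 + (-1)·(3/2) + (3/4)·(3/2)·(-1/2) = 47/16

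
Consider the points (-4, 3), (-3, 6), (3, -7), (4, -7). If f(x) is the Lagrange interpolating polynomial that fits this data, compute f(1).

-2

Evaluate each Lagrange basis at x = 1:
L_0(1) = (4)·(-2)·(-3)/[(-1)·(-7)·(-8)] = -3/7
L_1(1) = (5)·(-2)·(-3)/[(1)·(-6)·(-7)] = 5/7
L_2(1) = (5)·(4)·(-3)/[(7)·(6)·(-1)] = 10/7
L_3(1) = (5)·(4)·(-2)/[(8)·(7)·(1)] = -5/7
Sum: 3·(-3/7) + 6·(5/7) + (-7)·(10/7) + (-7)·(-5/7) = -2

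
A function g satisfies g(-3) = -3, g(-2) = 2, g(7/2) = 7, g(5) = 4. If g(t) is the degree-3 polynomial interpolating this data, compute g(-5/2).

-2423/8008

Evaluate each Lagrange basis at t = -5/2:
L_0(-5/2) = (-1/2)·(-6)·(-15/2)/[(-1)·(-13/2)·(-8)] = 45/104
L_1(-5/2) = (1/2)·(-6)·(-15/2)/[(1)·(-11/2)·(-7)] = 45/77
L_2(-5/2) = (1/2)·(-1/2)·(-15/2)/[(13/2)·(11/2)·(-3/2)] = -5/143
L_3(-5/2) = (1/2)·(-1/2)·(-6)/[(8)·(7)·(3/2)] = 1/56
Sum: (-3)·(45/104) + 2·(45/77) + 7·(-5/143) + 4·(1/56) = -2423/8008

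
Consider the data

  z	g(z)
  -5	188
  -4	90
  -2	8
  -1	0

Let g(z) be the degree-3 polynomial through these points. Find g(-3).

34

L_0(-3) = (1)·(-1)·(-2)/[(-1)·(-3)·(-4)] = -1/6
L_1(-3) = (2)·(-1)·(-2)/[(1)·(-2)·(-3)] = 2/3
L_2(-3) = (2)·(1)·(-2)/[(3)·(2)·(-1)] = 2/3
L_3(-3) = (2)·(1)·(-1)/[(4)·(3)·(1)] = -1/6
Sum: 188·(-1/6) + 90·(2/3) + 8·(2/3) + 0 = 34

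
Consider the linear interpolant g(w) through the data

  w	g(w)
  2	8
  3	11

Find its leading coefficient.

Build the Lagrange basis polynomials:
L_0(w) = (w - 3) / [-1] = -w + 3
L_1(w) = (w - 2) / [1] = w - 2
g(w) = 8·L_0 + 11·L_1
Only the coefficient of w is needed; take it from each L_i and combine:
8·(-1) + 11·(1) = 3

3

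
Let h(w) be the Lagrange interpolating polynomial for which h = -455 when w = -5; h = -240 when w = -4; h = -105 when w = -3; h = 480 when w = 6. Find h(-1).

-3

L_0(-1) = (3)·(2)·(-7)/[(-1)·(-2)·(-11)] = 21/11
L_1(-1) = (4)·(2)·(-7)/[(1)·(-1)·(-10)] = -28/5
L_2(-1) = (4)·(3)·(-7)/[(2)·(1)·(-9)] = 14/3
L_3(-1) = (4)·(3)·(2)/[(11)·(10)·(9)] = 4/165
Sum: (-455)·(21/11) + (-240)·(-28/5) + (-105)·(14/3) + 480·(4/165) = -3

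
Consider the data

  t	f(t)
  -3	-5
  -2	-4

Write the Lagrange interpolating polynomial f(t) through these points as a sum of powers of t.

f(t) = t - 2

L_0(t) = (t + 2) / [-1] = -t - 2
L_1(t) = (t + 3) / [1] = t + 3
f(t) = (-5)·L_0 + (-4)·L_1
  (-5)·L_0(t) = 5t + 10
  (-4)·L_1(t) = -4t - 12
Adding term by term: t - 2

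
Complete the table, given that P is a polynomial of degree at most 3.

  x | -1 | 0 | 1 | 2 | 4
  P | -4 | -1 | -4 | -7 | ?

11

The 4 known values determine P uniquely (degree ≤ 3).
L_0(4) = (4)·(3)·(2)/[(-1)·(-2)·(-3)] = -4
L_1(4) = (5)·(3)·(2)/[(1)·(-1)·(-2)] = 15
L_2(4) = (5)·(4)·(2)/[(2)·(1)·(-1)] = -20
L_3(4) = (5)·(4)·(3)/[(3)·(2)·(1)] = 10
Sum: (-4)·(-4) + (-1)·(15) + (-4)·(-20) + (-7)·(10) = 11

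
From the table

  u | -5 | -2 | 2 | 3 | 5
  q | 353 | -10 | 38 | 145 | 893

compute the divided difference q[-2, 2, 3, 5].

q[-2,2] = (38 - (-10)) / (2 - (-2)) = 12
q[2,3] = (145 - 38) / (3 - 2) = 107
q[3,5] = (893 - 145) / (5 - 3) = 374
q[-2,2,3] = (107 - 12) / (3 - (-2)) = 19
q[2,3,5] = (374 - 107) / (5 - 2) = 89
q[-2,2,3,5] = (89 - 19) / (5 - (-2)) = 10

10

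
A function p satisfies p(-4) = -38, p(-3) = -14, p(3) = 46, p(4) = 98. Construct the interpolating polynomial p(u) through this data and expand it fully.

Newton's divided differences:
p[-4,-3] = (-14 - (-38)) / (-3 - (-4)) = 24
p[-3,3] = (46 - (-14)) / (3 - (-3)) = 10
p[3,4] = (98 - 46) / (4 - 3) = 52
p[-4,-3,3] = (10 - 24) / (3 - (-4)) = -2
p[-3,3,4] = (52 - 10) / (4 - (-3)) = 6
p[-4,-3,3,4] = (6 - (-2)) / (4 - (-4)) = 1
p(u) = -38 + 24·(u + 4) + (-2)·(u + 4)(u + 3) + 1·(u + 4)(u + 3)(u - 3)
Expanding: p(u) = u^3 + 2u^2 + u - 2

p(u) = u^3 + 2u^2 + u - 2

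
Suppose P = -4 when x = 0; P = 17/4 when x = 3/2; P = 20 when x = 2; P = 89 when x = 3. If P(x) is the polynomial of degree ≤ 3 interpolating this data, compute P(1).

Evaluate each Lagrange basis at x = 1:
L_0(1) = (-1/2)·(-1)·(-2)/[(-3/2)·(-2)·(-3)] = 1/9
L_1(1) = (1)·(-1)·(-2)/[(3/2)·(-1/2)·(-3/2)] = 16/9
L_2(1) = (1)·(-1/2)·(-2)/[(2)·(1/2)·(-1)] = -1
L_3(1) = (1)·(-1/2)·(-1)/[(3)·(3/2)·(1)] = 1/9
Sum: (-4)·(1/9) + 17/4·(16/9) + 20·(-1) + 89·(1/9) = -3

-3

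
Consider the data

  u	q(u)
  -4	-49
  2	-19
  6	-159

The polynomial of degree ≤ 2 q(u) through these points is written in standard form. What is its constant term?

3

Build the Lagrange basis polynomials:
L_0(u) = (u - 2)(u - 6) / [60] = (1/60)u^2 - (2/15)u + 1/5
L_1(u) = (u + 4)(u - 6) / [-24] = -(1/24)u^2 + (1/12)u + 1
L_2(u) = (u + 4)(u - 2) / [40] = (1/40)u^2 + (1/20)u - 1/5
q(u) = (-49)·L_0 + (-19)·L_1 + (-159)·L_2
Only the constant term is needed; take it from each L_i and combine:
(-49)·(1/5) + (-19)·(1) + (-159)·(-1/5) = 3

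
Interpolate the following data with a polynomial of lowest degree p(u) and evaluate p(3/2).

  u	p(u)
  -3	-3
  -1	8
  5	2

807/64

Using Newton's divided-difference form:
p[-3,-1] = (8 - (-3)) / (-1 - (-3)) = 11/2
p[-1,5] = (2 - 8) / (5 - (-1)) = -1
p[-3,-1,5] = (-1 - 11/2) / (5 - (-3)) = -13/16
p(3/2) = -3 + (11/2)·(9/2) + (-13/16)·(9/2)·(5/2) = 807/64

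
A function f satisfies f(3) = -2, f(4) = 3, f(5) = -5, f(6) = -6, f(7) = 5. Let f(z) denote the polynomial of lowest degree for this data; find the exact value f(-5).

-7860

L_0(-5) = (-9)·(-10)·(-11)·(-12)/[(-1)·(-2)·(-3)·(-4)] = 495
L_1(-5) = (-8)·(-10)·(-11)·(-12)/[(1)·(-1)·(-2)·(-3)] = -1760
L_2(-5) = (-8)·(-9)·(-11)·(-12)/[(2)·(1)·(-1)·(-2)] = 2376
L_3(-5) = (-8)·(-9)·(-10)·(-12)/[(3)·(2)·(1)·(-1)] = -1440
L_4(-5) = (-8)·(-9)·(-10)·(-11)/[(4)·(3)·(2)·(1)] = 330
Sum: (-2)·(495) + 3·(-1760) + (-5)·(2376) + (-6)·(-1440) + 5·(330) = -7860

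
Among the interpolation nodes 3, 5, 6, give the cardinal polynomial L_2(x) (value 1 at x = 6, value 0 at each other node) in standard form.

L_2(x) = (1/3)x^2 - (8/3)x + 5

L_2(x) = (x - 3)(x - 5) / [(3)·(1)]
       = (x^2 - 8x + 15) / (3)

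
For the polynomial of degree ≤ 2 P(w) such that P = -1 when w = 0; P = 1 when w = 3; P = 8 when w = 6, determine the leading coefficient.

5/18

Build the Lagrange basis polynomials:
L_0(w) = (w - 3)(w - 6) / [18] = (1/18)w^2 - (1/2)w + 1
L_1(w) = w(w - 6) / [-9] = -(1/9)w^2 + (2/3)w
L_2(w) = w(w - 3) / [18] = (1/18)w^2 - (1/6)w
P(w) = (-1)·L_0 + 1·L_1 + 8·L_2
Only the coefficient of w^2 is needed; take it from each L_i and combine:
(-1)·(1/18) + 1·(-1/9) + 8·(1/18) = 5/18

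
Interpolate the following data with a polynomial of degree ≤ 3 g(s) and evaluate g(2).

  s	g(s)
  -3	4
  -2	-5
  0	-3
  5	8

Using Newton's divided-difference form:
g[-3,-2] = (-5 - 4) / (-2 - (-3)) = -9
g[-2,0] = (-3 - (-5)) / (0 - (-2)) = 1
g[0,5] = (8 - (-3)) / (5 - 0) = 11/5
g[-3,-2,0] = (1 - (-9)) / (0 - (-3)) = 10/3
g[-2,0,5] = (11/5 - 1) / (5 - (-2)) = 6/35
g[-3,-2,0,5] = (6/35 - 10/3) / (5 - (-3)) = -83/210
g(2) = 4 + (-9)·(5) + (10/3)·(5)·(4) + (-83/210)·(5)·(4)·(2) = 69/7

69/7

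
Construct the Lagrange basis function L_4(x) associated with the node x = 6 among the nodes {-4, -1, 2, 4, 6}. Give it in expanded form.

L_4(x) = (x + 4)(x + 1)(x - 2)(x - 4) / [(10)·(7)·(4)·(2)]
       = (x^4 - x^3 - 18x^2 + 16x + 32) / (560)

L_4(x) = (1/560)x^4 - (1/560)x^3 - (9/280)x^2 + (1/35)x + 2/35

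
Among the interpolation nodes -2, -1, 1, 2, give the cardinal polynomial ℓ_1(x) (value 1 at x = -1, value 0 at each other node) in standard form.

ℓ_1(x) = (x + 2)(x - 1)(x - 2) / [(1)·(-2)·(-3)]
       = (x^3 - x^2 - 4x + 4) / (6)

ℓ_1(x) = (1/6)x^3 - (1/6)x^2 - (2/3)x + 2/3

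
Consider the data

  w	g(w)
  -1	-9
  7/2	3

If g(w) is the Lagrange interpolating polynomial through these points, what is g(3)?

L_0(3) = (-1/2)/[(-9/2)] = 1/9
L_1(3) = (4)/[(9/2)] = 8/9
Sum: (-9)·(1/9) + 3·(8/9) = 5/3

5/3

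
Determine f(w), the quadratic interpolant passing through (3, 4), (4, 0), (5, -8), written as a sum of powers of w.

Build the Lagrange basis polynomials:
L_0(w) = (w - 4)(w - 5) / [2] = (1/2)w^2 - (9/2)w + 10
L_1(w) = (w - 3)(w - 5) / [-1] = -w^2 + 8w - 15
L_2(w) = (w - 3)(w - 4) / [2] = (1/2)w^2 - (7/2)w + 6
f(w) = 4·L_0 + 0·L_1 + (-8)·L_2
  4·L_0(w) = 2w^2 - 18w + 40
  0·L_1(w) = 0
  (-8)·L_2(w) = -4w^2 + 28w - 48
Adding term by term: -2w^2 + 10w - 8

f(w) = -2w^2 + 10w - 8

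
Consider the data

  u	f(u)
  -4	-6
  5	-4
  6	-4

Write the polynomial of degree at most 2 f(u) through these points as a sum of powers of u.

f(u) = -(1/45)u^2 + (11/45)u - 14/3

L_0(u) = (u - 5)(u - 6) / [90] = (1/90)u^2 - (11/90)u + 1/3
L_1(u) = (u + 4)(u - 6) / [-9] = -(1/9)u^2 + (2/9)u + 8/3
L_2(u) = (u + 4)(u - 5) / [10] = (1/10)u^2 - (1/10)u - 2
f(u) = (-6)·L_0 + (-4)·L_1 + (-4)·L_2
  (-6)·L_0(u) = -(1/15)u^2 + (11/15)u - 2
  (-4)·L_1(u) = (4/9)u^2 - (8/9)u - 32/3
  (-4)·L_2(u) = -(2/5)u^2 + (2/5)u + 8
Adding term by term: -(1/45)u^2 + (11/45)u - 14/3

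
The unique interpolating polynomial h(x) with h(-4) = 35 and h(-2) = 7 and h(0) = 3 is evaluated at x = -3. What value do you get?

Using Newton's divided-difference form:
h[-4,-2] = (7 - 35) / (-2 - (-4)) = -14
h[-2,0] = (3 - 7) / (0 - (-2)) = -2
h[-4,-2,0] = (-2 - (-14)) / (0 - (-4)) = 3
h(-3) = 35 + (-14)·(1) + 3·(1)·(-1) = 18

18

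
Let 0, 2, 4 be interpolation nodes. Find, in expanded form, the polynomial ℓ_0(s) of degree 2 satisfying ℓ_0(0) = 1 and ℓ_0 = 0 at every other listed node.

ℓ_0(s) = (1/8)s^2 - (3/4)s + 1

ℓ_0(s) = (s - 2)(s - 4) / [(-2)·(-4)]
       = (s^2 - 6s + 8) / (8)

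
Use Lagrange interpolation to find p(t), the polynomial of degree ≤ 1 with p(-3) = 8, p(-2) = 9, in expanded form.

p(t) = t + 11

Build the Lagrange basis polynomials:
L_0(t) = (t + 2) / [-1] = -t - 2
L_1(t) = (t + 3) / [1] = t + 3
p(t) = 8·L_0 + 9·L_1
  8·L_0(t) = -8t - 16
  9·L_1(t) = 9t + 27
Adding term by term: t + 11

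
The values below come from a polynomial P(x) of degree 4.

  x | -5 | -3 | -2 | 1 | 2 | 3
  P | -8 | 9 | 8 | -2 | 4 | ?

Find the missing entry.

458/21

The 5 known values determine P uniquely (degree ≤ 4).
L_0(3) = (6)·(5)·(2)·(1)/[(-2)·(-3)·(-6)·(-7)] = 5/21
L_1(3) = (8)·(5)·(2)·(1)/[(2)·(-1)·(-4)·(-5)] = -2
L_2(3) = (8)·(6)·(2)·(1)/[(3)·(1)·(-3)·(-4)] = 8/3
L_3(3) = (8)·(6)·(5)·(1)/[(6)·(4)·(3)·(-1)] = -10/3
L_4(3) = (8)·(6)·(5)·(2)/[(7)·(5)·(4)·(1)] = 24/7
Sum: (-8)·(5/21) + 9·(-2) + 8·(8/3) + (-2)·(-10/3) + 4·(24/7) = 458/21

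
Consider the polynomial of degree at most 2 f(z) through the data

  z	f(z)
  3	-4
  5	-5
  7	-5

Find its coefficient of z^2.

Build the Lagrange basis polynomials:
L_0(z) = (z - 5)(z - 7) / [8] = (1/8)z^2 - (3/2)z + 35/8
L_1(z) = (z - 3)(z - 7) / [-4] = -(1/4)z^2 + (5/2)z - 21/4
L_2(z) = (z - 3)(z - 5) / [8] = (1/8)z^2 - z + 15/8
f(z) = (-4)·L_0 + (-5)·L_1 + (-5)·L_2
Only the coefficient of z^2 is needed; take it from each L_i and combine:
(-4)·(1/8) + (-5)·(-1/4) + (-5)·(1/8) = 1/8

1/8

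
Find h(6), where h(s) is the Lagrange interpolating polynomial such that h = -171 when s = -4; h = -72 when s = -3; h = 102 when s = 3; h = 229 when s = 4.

729

Evaluate each Lagrange basis at s = 6:
L_0(6) = (9)·(3)·(2)/[(-1)·(-7)·(-8)] = -27/28
L_1(6) = (10)·(3)·(2)/[(1)·(-6)·(-7)] = 10/7
L_2(6) = (10)·(9)·(2)/[(7)·(6)·(-1)] = -30/7
L_3(6) = (10)·(9)·(3)/[(8)·(7)·(1)] = 135/28
Sum: (-171)·(-27/28) + (-72)·(10/7) + 102·(-30/7) + 229·(135/28) = 729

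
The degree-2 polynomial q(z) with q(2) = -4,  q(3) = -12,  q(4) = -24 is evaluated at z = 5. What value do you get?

Using Newton's divided-difference form:
q[2,3] = (-12 - (-4)) / (3 - 2) = -8
q[3,4] = (-24 - (-12)) / (4 - 3) = -12
q[2,3,4] = (-12 - (-8)) / (4 - 2) = -2
q(5) = -4 + (-8)·(3) + (-2)·(3)·(2) = -40

-40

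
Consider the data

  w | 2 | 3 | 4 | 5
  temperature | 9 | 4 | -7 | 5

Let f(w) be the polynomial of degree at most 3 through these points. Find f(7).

Evaluate each Lagrange basis at w = 7:
L_0(7) = (4)·(3)·(2)/[(-1)·(-2)·(-3)] = -4
L_1(7) = (5)·(3)·(2)/[(1)·(-1)·(-2)] = 15
L_2(7) = (5)·(4)·(2)/[(2)·(1)·(-1)] = -20
L_3(7) = (5)·(4)·(3)/[(3)·(2)·(1)] = 10
Sum: 9·(-4) + 4·(15) + (-7)·(-20) + 5·(10) = 214

214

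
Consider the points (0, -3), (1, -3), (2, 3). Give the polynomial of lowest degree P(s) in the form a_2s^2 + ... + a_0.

L_0(s) = (s - 1)(s - 2) / [2] = (1/2)s^2 - (3/2)s + 1
L_1(s) = s(s - 2) / [-1] = -s^2 + 2s
L_2(s) = s(s - 1) / [2] = (1/2)s^2 - (1/2)s
P(s) = (-3)·L_0 + (-3)·L_1 + 3·L_2
  (-3)·L_0(s) = -(3/2)s^2 + (9/2)s - 3
  (-3)·L_1(s) = 3s^2 - 6s
  3·L_2(s) = (3/2)s^2 - (3/2)s
Adding term by term: 3s^2 - 3s - 3

P(s) = 3s^2 - 3s - 3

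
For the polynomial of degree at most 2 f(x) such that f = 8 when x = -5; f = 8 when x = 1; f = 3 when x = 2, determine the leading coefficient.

L_0(x) = (x - 1)(x - 2) / [42] = (1/42)x^2 - (1/14)x + 1/21
L_1(x) = (x + 5)(x - 2) / [-6] = -(1/6)x^2 - (1/2)x + 5/3
L_2(x) = (x + 5)(x - 1) / [7] = (1/7)x^2 + (4/7)x - 5/7
f(x) = 8·L_0 + 8·L_1 + 3·L_2
Only the coefficient of x^2 is needed; take it from each L_i and combine:
8·(1/42) + 8·(-1/6) + 3·(1/7) = -5/7

-5/7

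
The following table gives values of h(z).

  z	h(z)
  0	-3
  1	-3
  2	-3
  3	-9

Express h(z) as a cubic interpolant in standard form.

h(z) = -z^3 + 3z^2 - 2z - 3

Build the Lagrange basis polynomials:
L_0(z) = (z - 1)(z - 2)(z - 3) / [-6] = -(1/6)z^3 + z^2 - (11/6)z + 1
L_1(z) = z(z - 2)(z - 3) / [2] = (1/2)z^3 - (5/2)z^2 + 3z
L_2(z) = z(z - 1)(z - 3) / [-2] = -(1/2)z^3 + 2z^2 - (3/2)z
L_3(z) = z(z - 1)(z - 2) / [6] = (1/6)z^3 - (1/2)z^2 + (1/3)z
h(z) = (-3)·L_0 + (-3)·L_1 + (-3)·L_2 + (-9)·L_3
  (-3)·L_0(z) = (1/2)z^3 - 3z^2 + (11/2)z - 3
  (-3)·L_1(z) = -(3/2)z^3 + (15/2)z^2 - 9z
  (-3)·L_2(z) = (3/2)z^3 - 6z^2 + (9/2)z
  (-9)·L_3(z) = -(3/2)z^3 + (9/2)z^2 - 3z
Adding term by term: -z^3 + 3z^2 - 2z - 3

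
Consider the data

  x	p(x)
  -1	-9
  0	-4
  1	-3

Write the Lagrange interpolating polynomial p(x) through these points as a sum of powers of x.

L_0(x) = x(x - 1) / [2] = (1/2)x^2 - (1/2)x
L_1(x) = (x + 1)(x - 1) / [-1] = -x^2 + 1
L_2(x) = (x + 1)x / [2] = (1/2)x^2 + (1/2)x
p(x) = (-9)·L_0 + (-4)·L_1 + (-3)·L_2
  (-9)·L_0(x) = -(9/2)x^2 + (9/2)x
  (-4)·L_1(x) = 4x^2 - 4
  (-3)·L_2(x) = -(3/2)x^2 - (3/2)x
Adding term by term: -2x^2 + 3x - 4

p(x) = -2x^2 + 3x - 4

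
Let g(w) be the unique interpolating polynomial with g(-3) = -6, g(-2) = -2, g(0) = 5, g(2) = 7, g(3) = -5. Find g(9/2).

Evaluate each Lagrange basis at w = 9/2:
L_0(9/2) = (13/2)·(9/2)·(5/2)·(3/2)/[(-1)·(-3)·(-5)·(-6)] = 39/32
L_1(9/2) = (15/2)·(9/2)·(5/2)·(3/2)/[(1)·(-2)·(-4)·(-5)] = -405/128
L_2(9/2) = (15/2)·(13/2)·(5/2)·(3/2)/[(3)·(2)·(-2)·(-3)] = 325/64
L_3(9/2) = (15/2)·(13/2)·(9/2)·(3/2)/[(5)·(4)·(2)·(-1)] = -1053/128
L_4(9/2) = (15/2)·(13/2)·(9/2)·(5/2)/[(6)·(5)·(3)·(1)] = 195/32
Sum: (-6)·(39/32) + (-2)·(-405/128) + 5·(325/64) + 7·(-1053/128) + (-5)·(195/32) = -8147/128

-8147/128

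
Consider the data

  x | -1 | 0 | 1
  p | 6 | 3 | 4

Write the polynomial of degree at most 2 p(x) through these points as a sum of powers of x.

Build the Lagrange basis polynomials:
L_0(x) = x(x - 1) / [2] = (1/2)x^2 - (1/2)x
L_1(x) = (x + 1)(x - 1) / [-1] = -x^2 + 1
L_2(x) = (x + 1)x / [2] = (1/2)x^2 + (1/2)x
p(x) = 6·L_0 + 3·L_1 + 4·L_2
  6·L_0(x) = 3x^2 - 3x
  3·L_1(x) = -3x^2 + 3
  4·L_2(x) = 2x^2 + 2x
Adding term by term: 2x^2 - x + 3

p(x) = 2x^2 - x + 3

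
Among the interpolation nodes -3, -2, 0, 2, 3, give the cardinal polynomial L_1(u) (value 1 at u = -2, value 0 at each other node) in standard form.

L_1(u) = -(1/40)u^4 + (1/20)u^3 + (9/40)u^2 - (9/20)u

L_1(u) = (u + 3)u(u - 2)(u - 3) / [(1)·(-2)·(-4)·(-5)]
       = (u^4 - 2u^3 - 9u^2 + 18u) / (-40)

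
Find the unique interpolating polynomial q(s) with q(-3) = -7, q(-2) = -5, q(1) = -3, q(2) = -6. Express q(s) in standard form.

q(s) = -(7/60)s^3 - (4/5)s^2 + (13/60)s - 23/10

Newton's divided differences:
q[-3,-2] = (-5 - (-7)) / (-2 - (-3)) = 2
q[-2,1] = (-3 - (-5)) / (1 - (-2)) = 2/3
q[1,2] = (-6 - (-3)) / (2 - 1) = -3
q[-3,-2,1] = (2/3 - 2) / (1 - (-3)) = -1/3
q[-2,1,2] = (-3 - 2/3) / (2 - (-2)) = -11/12
q[-3,-2,1,2] = (-11/12 - (-1/3)) / (2 - (-3)) = -7/60
q(s) = -7 + 2·(s + 3) + (-1/3)·(s + 3)(s + 2) + (-7/60)·(s + 3)(s + 2)(s - 1)
Expanding: q(s) = -(7/60)s^3 - (4/5)s^2 + (13/60)s - 23/10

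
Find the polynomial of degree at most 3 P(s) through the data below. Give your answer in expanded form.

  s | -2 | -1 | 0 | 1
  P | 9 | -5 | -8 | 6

P(s) = s^3 + (17/2)s^2 + (9/2)s - 8

L_0(s) = (s + 1)s(s - 1) / [-6] = -(1/6)s^3 + (1/6)s
L_1(s) = (s + 2)s(s - 1) / [2] = (1/2)s^3 + (1/2)s^2 - s
L_2(s) = (s + 2)(s + 1)(s - 1) / [-2] = -(1/2)s^3 - s^2 + (1/2)s + 1
L_3(s) = (s + 2)(s + 1)s / [6] = (1/6)s^3 + (1/2)s^2 + (1/3)s
P(s) = 9·L_0 + (-5)·L_1 + (-8)·L_2 + 6·L_3
  9·L_0(s) = -(3/2)s^3 + (3/2)s
  (-5)·L_1(s) = -(5/2)s^3 - (5/2)s^2 + 5s
  (-8)·L_2(s) = 4s^3 + 8s^2 - 4s - 8
  6·L_3(s) = s^3 + 3s^2 + 2s
Adding term by term: s^3 + (17/2)s^2 + (9/2)s - 8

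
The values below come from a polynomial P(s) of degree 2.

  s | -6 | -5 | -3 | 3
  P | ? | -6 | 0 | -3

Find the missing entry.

-165/16

The 3 known values determine P uniquely (degree ≤ 2).
L_0(-6) = (-3)·(-9)/[(-2)·(-8)] = 27/16
L_1(-6) = (-1)·(-9)/[(2)·(-6)] = -3/4
L_2(-6) = (-1)·(-3)/[(8)·(6)] = 1/16
Sum: (-6)·(27/16) + 0 + (-3)·(1/16) = -165/16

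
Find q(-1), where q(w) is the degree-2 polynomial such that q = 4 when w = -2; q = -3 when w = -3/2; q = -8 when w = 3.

Using Newton's divided-difference form:
q[-2,-3/2] = (-3 - 4) / (-3/2 - (-2)) = -14
q[-3/2,3] = (-8 - (-3)) / (3 - (-3/2)) = -10/9
q[-2,-3/2,3] = (-10/9 - (-14)) / (3 - (-2)) = 116/45
q(-1) = 4 + (-14)·(1) + (116/45)·(1)·(1/2) = -392/45

-392/45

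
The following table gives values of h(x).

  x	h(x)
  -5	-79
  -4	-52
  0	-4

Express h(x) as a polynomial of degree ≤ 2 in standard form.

h(x) = -3x^2 - 4

Build the Lagrange basis polynomials:
L_0(x) = (x + 4)x / [5] = (1/5)x^2 + (4/5)x
L_1(x) = (x + 5)x / [-4] = -(1/4)x^2 - (5/4)x
L_2(x) = (x + 5)(x + 4) / [20] = (1/20)x^2 + (9/20)x + 1
h(x) = (-79)·L_0 + (-52)·L_1 + (-4)·L_2
  (-79)·L_0(x) = -(79/5)x^2 - (316/5)x
  (-52)·L_1(x) = 13x^2 + 65x
  (-4)·L_2(x) = -(1/5)x^2 - (9/5)x - 4
Adding term by term: -3x^2 - 4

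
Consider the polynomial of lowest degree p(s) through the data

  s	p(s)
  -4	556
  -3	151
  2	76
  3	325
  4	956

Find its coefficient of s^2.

-1

L_0(s) = (s + 3)(s - 2)(s - 3)(s - 4) / [336] = (1/336)s^4 - (1/56)s^3 - (1/336)s^2 + (9/56)s - 3/14
L_1(s) = (s + 4)(s - 2)(s - 3)(s - 4) / [-210] = -(1/210)s^4 + (1/42)s^3 + (1/21)s^2 - (8/21)s + 16/35
L_2(s) = (s + 4)(s + 3)(s - 3)(s - 4) / [60] = (1/60)s^4 - (5/12)s^2 + 12/5
L_3(s) = (s + 4)(s + 3)(s - 2)(s - 4) / [-42] = -(1/42)s^4 - (1/42)s^3 + (11/21)s^2 + (8/21)s - 16/7
L_4(s) = (s + 4)(s + 3)(s - 2)(s - 3) / [112] = (1/112)s^4 + (1/56)s^3 - (17/112)s^2 - (9/56)s + 9/14
p(s) = 556·L_0 + 151·L_1 + 76·L_2 + 325·L_3 + 956·L_4
Only the coefficient of s^2 is needed; take it from each L_i and combine:
556·(-1/336) + 151·(1/21) + 76·(-5/12) + 325·(11/21) + 956·(-17/112) = -1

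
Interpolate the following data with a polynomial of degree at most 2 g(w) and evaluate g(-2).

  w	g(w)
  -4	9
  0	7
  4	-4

73/8

L_0(-2) = (-2)·(-6)/[(-4)·(-8)] = 3/8
L_1(-2) = (2)·(-6)/[(4)·(-4)] = 3/4
L_2(-2) = (2)·(-2)/[(8)·(4)] = -1/8
Sum: 9·(3/8) + 7·(3/4) + (-4)·(-1/8) = 73/8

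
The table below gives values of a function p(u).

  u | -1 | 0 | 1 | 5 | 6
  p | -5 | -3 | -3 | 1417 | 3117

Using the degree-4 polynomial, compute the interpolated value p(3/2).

Evaluate each Lagrange basis at u = 3/2:
L_0(3/2) = (3/2)·(1/2)·(-7/2)·(-9/2)/[(-1)·(-2)·(-6)·(-7)] = 9/64
L_1(3/2) = (5/2)·(1/2)·(-7/2)·(-9/2)/[(1)·(-1)·(-5)·(-6)] = -21/32
L_2(3/2) = (5/2)·(3/2)·(-7/2)·(-9/2)/[(2)·(1)·(-4)·(-5)] = 189/128
L_3(3/2) = (5/2)·(3/2)·(1/2)·(-9/2)/[(6)·(5)·(4)·(-1)] = 9/128
L_4(3/2) = (5/2)·(3/2)·(1/2)·(-7/2)/[(7)·(6)·(5)·(1)] = -1/32
Sum: (-5)·(9/64) + (-3)·(-21/32) + (-3)·(189/128) + 1417·(9/128) + 3117·(-1/32) = -15/16

-15/16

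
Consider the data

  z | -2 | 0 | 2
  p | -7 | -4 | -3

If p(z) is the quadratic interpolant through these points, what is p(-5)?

-61/4

L_0(-5) = (-5)·(-7)/[(-2)·(-4)] = 35/8
L_1(-5) = (-3)·(-7)/[(2)·(-2)] = -21/4
L_2(-5) = (-3)·(-5)/[(4)·(2)] = 15/8
Sum: (-7)·(35/8) + (-4)·(-21/4) + (-3)·(15/8) = -61/4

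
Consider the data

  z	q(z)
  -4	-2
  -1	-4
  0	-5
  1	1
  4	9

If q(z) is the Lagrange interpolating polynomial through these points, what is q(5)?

L_0(5) = (6)·(5)·(4)·(1)/[(-3)·(-4)·(-5)·(-8)] = 1/4
L_1(5) = (9)·(5)·(4)·(1)/[(3)·(-1)·(-2)·(-5)] = -6
L_2(5) = (9)·(6)·(4)·(1)/[(4)·(1)·(-1)·(-4)] = 27/2
L_3(5) = (9)·(6)·(5)·(1)/[(5)·(2)·(1)·(-3)] = -9
L_4(5) = (9)·(6)·(5)·(4)/[(8)·(5)·(4)·(3)] = 9/4
Sum: (-2)·(1/4) + (-4)·(-6) + (-5)·(27/2) + 1·(-9) + 9·(9/4) = -131/4

-131/4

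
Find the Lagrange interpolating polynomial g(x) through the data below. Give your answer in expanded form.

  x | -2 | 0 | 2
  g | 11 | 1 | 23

g(x) = 4x^2 + 3x + 1

Build the Lagrange basis polynomials:
L_0(x) = x(x - 2) / [8] = (1/8)x^2 - (1/4)x
L_1(x) = (x + 2)(x - 2) / [-4] = -(1/4)x^2 + 1
L_2(x) = (x + 2)x / [8] = (1/8)x^2 + (1/4)x
g(x) = 11·L_0 + 1·L_1 + 23·L_2
  11·L_0(x) = (11/8)x^2 - (11/4)x
  1·L_1(x) = -(1/4)x^2 + 1
  23·L_2(x) = (23/8)x^2 + (23/4)x
Adding term by term: 4x^2 + 3x + 1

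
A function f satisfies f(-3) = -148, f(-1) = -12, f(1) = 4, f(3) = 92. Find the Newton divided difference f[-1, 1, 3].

9

f[-1,1] = (4 - (-12)) / (1 - (-1)) = 8
f[1,3] = (92 - 4) / (3 - 1) = 44
f[-1,1,3] = (44 - 8) / (3 - (-1)) = 9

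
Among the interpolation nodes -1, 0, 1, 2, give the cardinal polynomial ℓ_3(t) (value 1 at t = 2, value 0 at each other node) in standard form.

ℓ_3(t) = (1/6)t^3 - (1/6)t

ℓ_3(t) = (t + 1)t(t - 1) / [(3)·(2)·(1)]
       = (t^3 - t) / (6)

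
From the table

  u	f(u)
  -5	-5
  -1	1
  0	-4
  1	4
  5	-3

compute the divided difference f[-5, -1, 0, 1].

13/10

f[-5,-1] = (1 - (-5)) / (-1 - (-5)) = 3/2
f[-1,0] = (-4 - 1) / (0 - (-1)) = -5
f[0,1] = (4 - (-4)) / (1 - 0) = 8
f[-5,-1,0] = (-5 - 3/2) / (0 - (-5)) = -13/10
f[-1,0,1] = (8 - (-5)) / (1 - (-1)) = 13/2
f[-5,-1,0,1] = (13/2 - (-13/10)) / (1 - (-5)) = 13/10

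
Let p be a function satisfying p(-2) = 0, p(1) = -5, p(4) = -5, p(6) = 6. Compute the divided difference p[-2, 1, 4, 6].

p[-2,1] = (-5 - 0) / (1 - (-2)) = -5/3
p[1,4] = (-5 - (-5)) / (4 - 1) = 0
p[4,6] = (6 - (-5)) / (6 - 4) = 11/2
p[-2,1,4] = (0 - (-5/3)) / (4 - (-2)) = 5/18
p[1,4,6] = (11/2 - 0) / (6 - 1) = 11/10
p[-2,1,4,6] = (11/10 - 5/18) / (6 - (-2)) = 37/360

37/360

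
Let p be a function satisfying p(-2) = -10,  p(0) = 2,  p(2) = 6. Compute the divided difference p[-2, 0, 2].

p[-2,0] = (2 - (-10)) / (0 - (-2)) = 6
p[0,2] = (6 - 2) / (2 - 0) = 2
p[-2,0,2] = (2 - 6) / (2 - (-2)) = -1

-1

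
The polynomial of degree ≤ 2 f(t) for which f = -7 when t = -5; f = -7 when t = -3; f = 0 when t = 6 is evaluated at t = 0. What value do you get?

L_0(0) = (3)·(-6)/[(-2)·(-11)] = -9/11
L_1(0) = (5)·(-6)/[(2)·(-9)] = 5/3
L_2(0) = (5)·(3)/[(11)·(9)] = 5/33
Sum: (-7)·(-9/11) + (-7)·(5/3) + 0 = -196/33

-196/33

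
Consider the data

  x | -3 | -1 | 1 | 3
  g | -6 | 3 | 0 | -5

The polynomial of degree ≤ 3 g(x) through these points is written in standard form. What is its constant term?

L_0(x) = (x + 1)(x - 1)(x - 3) / [-48] = -(1/48)x^3 + (1/16)x^2 + (1/48)x - 1/16
L_1(x) = (x + 3)(x - 1)(x - 3) / [16] = (1/16)x^3 - (1/16)x^2 - (9/16)x + 9/16
L_2(x) = (x + 3)(x + 1)(x - 3) / [-16] = -(1/16)x^3 - (1/16)x^2 + (9/16)x + 9/16
L_3(x) = (x + 3)(x + 1)(x - 1) / [48] = (1/48)x^3 + (1/16)x^2 - (1/48)x - 1/16
g(x) = (-6)·L_0 + 3·L_1 + 0·L_2 + (-5)·L_3
Only the constant term is needed; take it from each L_i and combine:
(-6)·(-1/16) + 3·(9/16) + 0·(9/16) + (-5)·(-1/16) = 19/8

19/8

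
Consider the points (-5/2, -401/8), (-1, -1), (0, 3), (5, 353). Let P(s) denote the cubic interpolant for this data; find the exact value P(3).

Evaluate each Lagrange basis at s = 3:
L_0(3) = (4)·(3)·(-2)/[(-3/2)·(-5/2)·(-15/2)] = 64/75
L_1(3) = (11/2)·(3)·(-2)/[(3/2)·(-1)·(-6)] = -11/3
L_2(3) = (11/2)·(4)·(-2)/[(5/2)·(1)·(-5)] = 88/25
L_3(3) = (11/2)·(4)·(3)/[(15/2)·(6)·(5)] = 22/75
Sum: (-401/8)·(64/75) + (-1)·(-11/3) + 3·(88/25) + 353·(22/75) = 75

75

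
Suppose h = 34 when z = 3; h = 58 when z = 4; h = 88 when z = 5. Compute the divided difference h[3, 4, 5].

3

h[3,4] = (58 - 34) / (4 - 3) = 24
h[4,5] = (88 - 58) / (5 - 4) = 30
h[3,4,5] = (30 - 24) / (5 - 3) = 3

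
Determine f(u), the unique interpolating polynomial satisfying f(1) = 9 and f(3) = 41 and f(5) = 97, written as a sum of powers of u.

f(u) = 3u^2 + 4u + 2

Newton's divided differences:
f[1,3] = (41 - 9) / (3 - 1) = 16
f[3,5] = (97 - 41) / (5 - 3) = 28
f[1,3,5] = (28 - 16) / (5 - 1) = 3
f(u) = 9 + 16·(u - 1) + 3·(u - 1)(u - 3)
Expanding: f(u) = 3u^2 + 4u + 2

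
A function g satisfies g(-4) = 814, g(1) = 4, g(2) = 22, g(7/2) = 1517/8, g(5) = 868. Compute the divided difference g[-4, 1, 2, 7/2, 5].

g[-4,1] = (4 - 814) / (1 - (-4)) = -162
g[1,2] = (22 - 4) / (2 - 1) = 18
g[2,7/2] = (1517/8 - 22) / (7/2 - 2) = 447/4
g[7/2,5] = (868 - 1517/8) / (5 - 7/2) = 1809/4
g[-4,1,2] = (18 - (-162)) / (2 - (-4)) = 30
g[1,2,7/2] = (447/4 - 18) / (7/2 - 1) = 75/2
g[2,7/2,5] = (1809/4 - 447/4) / (5 - 2) = 227/2
g[-4,1,2,7/2] = (75/2 - 30) / (7/2 - (-4)) = 1
g[1,2,7/2,5] = (227/2 - 75/2) / (5 - 1) = 19
g[-4,1,2,7/2,5] = (19 - 1) / (5 - (-4)) = 2

2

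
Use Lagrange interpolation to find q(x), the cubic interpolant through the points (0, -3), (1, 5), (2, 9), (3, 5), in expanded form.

q(x) = -(2/3)x^3 + (26/3)x - 3

L_0(x) = (x - 1)(x - 2)(x - 3) / [-6] = -(1/6)x^3 + x^2 - (11/6)x + 1
L_1(x) = x(x - 2)(x - 3) / [2] = (1/2)x^3 - (5/2)x^2 + 3x
L_2(x) = x(x - 1)(x - 3) / [-2] = -(1/2)x^3 + 2x^2 - (3/2)x
L_3(x) = x(x - 1)(x - 2) / [6] = (1/6)x^3 - (1/2)x^2 + (1/3)x
q(x) = (-3)·L_0 + 5·L_1 + 9·L_2 + 5·L_3
  (-3)·L_0(x) = (1/2)x^3 - 3x^2 + (11/2)x - 3
  5·L_1(x) = (5/2)x^3 - (25/2)x^2 + 15x
  9·L_2(x) = -(9/2)x^3 + 18x^2 - (27/2)x
  5·L_3(x) = (5/6)x^3 - (5/2)x^2 + (5/3)x
Adding term by term: -(2/3)x^3 + (26/3)x - 3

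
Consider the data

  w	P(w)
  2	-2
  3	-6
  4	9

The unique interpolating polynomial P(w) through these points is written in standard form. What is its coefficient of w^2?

L_0(w) = (w - 3)(w - 4) / [2] = (1/2)w^2 - (7/2)w + 6
L_1(w) = (w - 2)(w - 4) / [-1] = -w^2 + 6w - 8
L_2(w) = (w - 2)(w - 3) / [2] = (1/2)w^2 - (5/2)w + 3
P(w) = (-2)·L_0 + (-6)·L_1 + 9·L_2
Only the coefficient of w^2 is needed; take it from each L_i and combine:
(-2)·(1/2) + (-6)·(-1) + 9·(1/2) = 19/2

19/2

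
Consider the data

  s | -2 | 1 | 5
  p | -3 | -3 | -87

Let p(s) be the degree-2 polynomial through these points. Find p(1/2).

3/4

Evaluate each Lagrange basis at s = 1/2:
L_0(1/2) = (-1/2)·(-9/2)/[(-3)·(-7)] = 3/28
L_1(1/2) = (5/2)·(-9/2)/[(3)·(-4)] = 15/16
L_2(1/2) = (5/2)·(-1/2)/[(7)·(4)] = -5/112
Sum: (-3)·(3/28) + (-3)·(15/16) + (-87)·(-5/112) = 3/4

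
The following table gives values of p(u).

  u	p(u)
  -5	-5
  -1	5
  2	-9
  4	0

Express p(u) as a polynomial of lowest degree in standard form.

p(u) = (20/63)u^3 + (31/126)u^2 - (739/126)u - 50/63

Build the Lagrange basis polynomials:
L_0(u) = (u + 1)(u - 2)(u - 4) / [-252] = -(1/252)u^3 + (5/252)u^2 - (1/126)u - 2/63
L_1(u) = (u + 5)(u - 2)(u - 4) / [60] = (1/60)u^3 - (1/60)u^2 - (11/30)u + 2/3
L_2(u) = (u + 5)(u + 1)(u - 4) / [-42] = -(1/42)u^3 - (1/21)u^2 + (19/42)u + 10/21
L_3(u) = (u + 5)(u + 1)(u - 2) / [90] = (1/90)u^3 + (2/45)u^2 - (7/90)u - 1/9
p(u) = (-5)·L_0 + 5·L_1 + (-9)·L_2 + 0·L_3
  (-5)·L_0(u) = (5/252)u^3 - (25/252)u^2 + (5/126)u + 10/63
  5·L_1(u) = (1/12)u^3 - (1/12)u^2 - (11/6)u + 10/3
  (-9)·L_2(u) = (3/14)u^3 + (3/7)u^2 - (57/14)u - 30/7
  0·L_3(u) = 0
Adding term by term: (20/63)u^3 + (31/126)u^2 - (739/126)u - 50/63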